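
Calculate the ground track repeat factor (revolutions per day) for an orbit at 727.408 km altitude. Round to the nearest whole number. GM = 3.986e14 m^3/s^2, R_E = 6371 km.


r = 7.098408e+06 m
T = 2*pi*sqrt(r^3/mu) = 5951.8593 s = 99.1977 min
revs/day = 1440 / 99.1977 = 14.5165
Rounded: 15 revolutions per day

15 revolutions per day


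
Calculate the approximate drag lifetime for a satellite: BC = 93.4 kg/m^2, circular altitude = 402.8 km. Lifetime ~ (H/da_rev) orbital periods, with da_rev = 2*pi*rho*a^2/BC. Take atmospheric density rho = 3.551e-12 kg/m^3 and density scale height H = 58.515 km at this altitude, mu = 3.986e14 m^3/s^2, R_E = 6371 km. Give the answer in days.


a = R_E + alt = 6773.8000 km = 6.7738e+06 m
da_rev = 2*pi*rho*a^2/BC = 2*pi*3.551e-12*(6.7738e+06)^2/93.4 = 10.960955 m per revolution
N = H/da_rev = 58515.0000 m / 10.960955 m = 5338.4946 revolutions
P = 2*pi*sqrt(a^3/mu) = 5548.2980 s
lifetime = N*P = 5338.4946 * 5548.2980 = 2.9619559e+07 s = 342.8190 days

342.8190 days


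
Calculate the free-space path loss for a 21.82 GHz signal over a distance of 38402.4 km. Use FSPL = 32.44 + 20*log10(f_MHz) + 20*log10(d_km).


f = 21.82 GHz = 21820.0000 MHz
d = 38402.4 km
FSPL = 32.44 + 20*log10(21820.0000) + 20*log10(38402.4)
FSPL = 32.44 + 86.7771 + 91.6872
FSPL = 210.9043 dB

210.9043 dB


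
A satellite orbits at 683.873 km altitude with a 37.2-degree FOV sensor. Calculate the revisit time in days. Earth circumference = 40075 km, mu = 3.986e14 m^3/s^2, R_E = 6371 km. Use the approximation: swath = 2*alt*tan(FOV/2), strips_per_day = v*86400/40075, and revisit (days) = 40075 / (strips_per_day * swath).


swath = 2*683.873*tan(0.3246312) = 460.2974 km
v = sqrt(mu/r) = 7516.6451 m/s = 7.5166 km/s
strips/day = v*86400/40075 = 7.5166*86400/40075 = 16.2056
coverage/day = strips * swath = 16.2056 * 460.2974 = 7459.3806 km
revisit = 40075 / 7459.3806 = 5.3724 days

5.3724 days


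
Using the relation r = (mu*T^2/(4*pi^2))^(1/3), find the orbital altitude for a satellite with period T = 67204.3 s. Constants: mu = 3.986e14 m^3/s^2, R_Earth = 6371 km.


T = 67204.3 s
r = (mu*T^2/(4*pi^2))^(1/3) = (3.986e14 * 67204.3^2 / (4*pi^2))^(1/3)
r = 3.5726507e+07 m = 35726.5073 km
alt = r - R_E = 35726.5073 - 6371 = 29355.5073 km

29355.5073 km


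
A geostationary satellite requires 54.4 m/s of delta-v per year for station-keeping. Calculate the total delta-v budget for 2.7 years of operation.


dV = rate * years = 54.4 * 2.7
dV = 146.8800 m/s

146.8800 m/s


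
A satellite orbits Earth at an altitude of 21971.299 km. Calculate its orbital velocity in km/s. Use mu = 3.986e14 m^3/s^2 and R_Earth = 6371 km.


r = R_E + alt = 6371.0 + 21971.299 = 28342.2990 km = 2.8342299e+07 m
v = sqrt(mu/r) = sqrt(3.986e14 / 2.8342299e+07) = 3750.1713 m/s = 3.7502 km/s

3.7502 km/s


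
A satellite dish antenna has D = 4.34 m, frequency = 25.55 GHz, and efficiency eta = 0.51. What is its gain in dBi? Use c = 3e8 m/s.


lambda = c/f = 3e8 / 2.555e+10 = 0.01174168 m
G = eta*(pi*D/lambda)^2 = 0.51*(pi*4.34/0.01174168)^2
G = 687683.6201 (linear)
G = 10*log10(687683.6201) = 58.3739 dBi

58.3739 dBi


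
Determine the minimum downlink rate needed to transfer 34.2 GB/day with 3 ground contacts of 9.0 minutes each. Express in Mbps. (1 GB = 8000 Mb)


total contact time = 3 * 9.0 * 60 = 1620.0000 s
data = 34.2 GB = 273600.0000 Mb
rate = 273600.0000 / 1620.0000 = 168.8889 Mbps

168.8889 Mbps


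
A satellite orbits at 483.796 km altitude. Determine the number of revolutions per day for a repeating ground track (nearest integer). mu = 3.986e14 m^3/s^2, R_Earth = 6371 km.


r = 6.854796e+06 m
T = 2*pi*sqrt(r^3/mu) = 5648.1084 s = 94.1351 min
revs/day = 1440 / 94.1351 = 15.2972
Rounded: 15 revolutions per day

15 revolutions per day


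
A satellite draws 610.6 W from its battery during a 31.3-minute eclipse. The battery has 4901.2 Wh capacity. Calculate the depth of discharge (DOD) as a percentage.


E_used = P * t / 60 = 610.6 * 31.3 / 60 = 318.5297 Wh
DOD = E_used / E_total * 100 = 318.5297 / 4901.2 * 100
DOD = 6.4990 %

6.4990 %


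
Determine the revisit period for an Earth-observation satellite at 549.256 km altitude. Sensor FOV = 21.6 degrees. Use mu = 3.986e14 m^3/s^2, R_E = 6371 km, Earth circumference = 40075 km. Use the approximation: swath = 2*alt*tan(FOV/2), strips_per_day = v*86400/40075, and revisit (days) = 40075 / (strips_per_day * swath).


swath = 2*549.256*tan(0.1884956) = 209.5524 km
v = sqrt(mu/r) = 7589.4022 m/s = 7.5894 km/s
strips/day = v*86400/40075 = 7.5894*86400/40075 = 16.3624
coverage/day = strips * swath = 16.3624 * 209.5524 = 3428.7858 km
revisit = 40075 / 3428.7858 = 11.6878 days

11.6878 days


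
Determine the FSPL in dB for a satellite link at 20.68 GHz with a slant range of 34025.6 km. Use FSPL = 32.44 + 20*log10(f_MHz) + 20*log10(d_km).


f = 20.68 GHz = 20680.0000 MHz
d = 34025.6 km
FSPL = 32.44 + 20*log10(20680.0000) + 20*log10(34025.6)
FSPL = 32.44 + 86.3110 + 90.6361
FSPL = 209.3871 dB

209.3871 dB


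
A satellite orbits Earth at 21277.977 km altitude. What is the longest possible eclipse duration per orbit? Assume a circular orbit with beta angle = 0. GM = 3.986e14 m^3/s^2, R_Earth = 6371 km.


r = 27648.9770 km
T = 762.5680 min
Eclipse fraction = arcsin(R_E/r)/pi = arcsin(6371.0000/27648.9770)/pi
= arcsin(0.2304244)/pi = 0.07401145
Eclipse duration = 0.07401145 * 762.5680 = 56.4388 min

56.4388 minutes


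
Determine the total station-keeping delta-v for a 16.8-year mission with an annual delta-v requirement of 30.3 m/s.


dV = rate * years = 30.3 * 16.8
dV = 509.0400 m/s

509.0400 m/s


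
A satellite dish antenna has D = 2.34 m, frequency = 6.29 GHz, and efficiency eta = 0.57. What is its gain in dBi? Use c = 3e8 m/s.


lambda = c/f = 3e8 / 6.29e+09 = 0.04769475 m
G = eta*(pi*D/lambda)^2 = 0.57*(pi*2.34/0.04769475)^2
G = 13541.4477 (linear)
G = 10*log10(13541.4477) = 41.3167 dBi

41.3167 dBi


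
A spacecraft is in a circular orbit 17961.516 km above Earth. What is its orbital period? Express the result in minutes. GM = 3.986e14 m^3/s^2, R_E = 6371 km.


r = 24332.5160 km = 2.4332516e+07 m
T = 2*pi*sqrt(r^3/mu) = 2*pi*sqrt(1.4406585e+22 / 3.986e14)
T = 37773.8932 s = 629.5649 min

629.5649 minutes


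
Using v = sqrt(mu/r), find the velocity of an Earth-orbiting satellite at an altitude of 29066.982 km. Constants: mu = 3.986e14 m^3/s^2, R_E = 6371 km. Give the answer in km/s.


r = R_E + alt = 6371.0 + 29066.982 = 35437.9820 km = 3.5437982e+07 m
v = sqrt(mu/r) = sqrt(3.986e14 / 3.5437982e+07) = 3353.7768 m/s = 3.3538 km/s

3.3538 km/s


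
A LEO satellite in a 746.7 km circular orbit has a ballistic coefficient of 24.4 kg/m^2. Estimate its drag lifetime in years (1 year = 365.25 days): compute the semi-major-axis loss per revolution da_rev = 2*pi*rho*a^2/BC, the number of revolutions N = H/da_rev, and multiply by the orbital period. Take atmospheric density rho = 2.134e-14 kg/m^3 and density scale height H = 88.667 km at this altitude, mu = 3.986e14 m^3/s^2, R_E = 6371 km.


a = R_E + alt = 7117.7000 km = 7.1177e+06 m
da_rev = 2*pi*rho*a^2/BC = 2*pi*2.134e-14*(7.1177e+06)^2/24.4 = 0.278396529 m per revolution
N = H/da_rev = 88667.0000 m / 0.278396529 m = 318491.7587 revolutions
P = 2*pi*sqrt(a^3/mu) = 5976.1397 s
lifetime = N*P = 318491.7587 * 5976.1397 = 1.9033512e+09 s = 22029.5282 days
years = 22029.5282 / 365.25 = 60.3136 years

60.3136 years


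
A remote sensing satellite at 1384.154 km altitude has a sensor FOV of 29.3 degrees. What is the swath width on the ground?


FOV = 29.3 deg = 0.5113815 rad
swath = 2 * alt * tan(FOV/2) = 2 * 1384.154 * tan(0.2556907)
swath = 2 * 1384.154 * 0.2614126
swath = 723.6705 km

723.6705 km


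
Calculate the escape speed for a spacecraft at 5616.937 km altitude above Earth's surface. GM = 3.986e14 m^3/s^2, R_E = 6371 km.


r = 6371.0 + 5616.937 = 11987.9370 km = 1.1987937e+07 m
v_esc = sqrt(2*mu/r) = sqrt(2*3.986e14 / 1.1987937e+07)
v_esc = 8154.7644 m/s = 8.1548 km/s

8.1548 km/s


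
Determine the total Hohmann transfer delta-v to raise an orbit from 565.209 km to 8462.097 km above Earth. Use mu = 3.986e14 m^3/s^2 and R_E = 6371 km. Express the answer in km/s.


r1 = 6936.2090 km = 6.936209e+06 m
r2 = 14833.0970 km = 1.4833097e+07 m
dv1 = sqrt(mu/r1)*(sqrt(2*r2/(r1+r2)) - 1) = 1268.7786 m/s
dv2 = sqrt(mu/r2)*(1 - sqrt(2*r1/(r1+r2))) = 1045.7008 m/s
total dv = |dv1| + |dv2| = 1268.7786 + 1045.7008 = 2314.4794 m/s = 2.3145 km/s

2.3145 km/s


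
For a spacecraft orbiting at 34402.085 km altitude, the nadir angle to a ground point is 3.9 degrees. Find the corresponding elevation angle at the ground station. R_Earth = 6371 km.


r = R_E + alt = 40773.0850 km
Law of sines in the satellite / Earth-center / ground-point triangle:
  sin(nadir)/R_E = sin(90 + el)/r  =>  cos(el) = (r/R_E)*sin(nadir)
cos(el) = (40773.0850 / 6371.0000) * sin(3.9 deg) = 0.4352838
el = arccos(0.4352838) = 64.1966 deg
(Earth-central angle = 90 - nadir - el = 21.9034 deg)

64.1966 degrees


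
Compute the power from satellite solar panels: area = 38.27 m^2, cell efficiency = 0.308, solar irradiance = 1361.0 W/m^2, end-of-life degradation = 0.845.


P = area * eta * S * degradation
P = 38.27 * 0.308 * 1361.0 * 0.845
P = 13555.7644 W

13555.7644 W


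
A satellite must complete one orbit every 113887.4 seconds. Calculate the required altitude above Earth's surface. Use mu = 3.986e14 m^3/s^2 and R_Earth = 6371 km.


T = 113887.4 s
r = (mu*T^2/(4*pi^2))^(1/3) = (3.986e14 * 113887.4^2 / (4*pi^2))^(1/3)
r = 5.0781981e+07 m = 50781.9809 km
alt = r - R_E = 50781.9809 - 6371 = 44410.9809 km

44410.9809 km


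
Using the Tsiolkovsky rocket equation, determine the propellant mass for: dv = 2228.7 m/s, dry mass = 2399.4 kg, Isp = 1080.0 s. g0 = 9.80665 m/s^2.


ve = Isp * g0 = 1080.0 * 9.80665 = 10591.182000 m/s
mass ratio = exp(dv/ve) = exp(2228.7/10591.182000) = 1.23420837
m_prop = m_dry * (mr - 1) = 2399.4 * (1.23420837 - 1)
m_prop = 561.9596 kg

561.9596 kg


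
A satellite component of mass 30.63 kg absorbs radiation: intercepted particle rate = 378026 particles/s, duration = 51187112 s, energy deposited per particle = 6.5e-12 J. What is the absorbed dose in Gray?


Total energy deposited = rate * time * E_per
  = 378026 * 51187112 * 6.5e-12 = 125.7754 J
Dose = E_total / mass = 125.7754 / 30.63
Dose = 4.1063 Gy

4.1063 Gy


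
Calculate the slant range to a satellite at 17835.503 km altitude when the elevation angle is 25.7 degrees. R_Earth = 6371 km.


h = 17835.503 km, el = 25.7 deg
d = -R_E*sin(el) + sqrt((R_E*sin(el))^2 + 2*R_E*h + h^2)
d = -6371.0000*sin(0.4485496) + sqrt((6371.0000*0.4336591)^2 + 2*6371.0000*17835.503 + 17835.503^2)
d = 20753.0769 km

20753.0769 km


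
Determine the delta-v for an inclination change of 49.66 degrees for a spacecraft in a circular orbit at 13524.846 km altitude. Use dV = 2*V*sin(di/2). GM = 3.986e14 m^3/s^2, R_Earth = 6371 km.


r = 19895.8460 km = 1.9895846e+07 m
V = sqrt(mu/r) = 4475.9728 m/s
di = 49.66 deg = 0.8667305 rad
dV = 2*V*sin(di/2) = 2*4475.9728*sin(0.4333653)
dV = 3759.1667 m/s = 3.7592 km/s

3.7592 km/s


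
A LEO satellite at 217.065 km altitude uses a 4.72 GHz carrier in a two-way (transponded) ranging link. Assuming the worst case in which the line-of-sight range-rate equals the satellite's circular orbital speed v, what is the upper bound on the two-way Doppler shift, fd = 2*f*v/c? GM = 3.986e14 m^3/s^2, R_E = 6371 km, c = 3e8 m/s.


r = 6.588065e+06 m
v = sqrt(mu/r) = 7778.3899 m/s (worst-case radial velocity)
f = 4.72 GHz = 4.72e+09 Hz
fd = 2*f*v/c = 2*4.72e+09*7778.3899/3.0e+08
fd = 244760.0026 Hz

244760.0026 Hz


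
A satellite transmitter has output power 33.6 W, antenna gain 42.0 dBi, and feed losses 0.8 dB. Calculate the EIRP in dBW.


Pt = 33.6 W = 15.2634 dBW
EIRP = Pt_dBW + Gt - losses = 15.2634 + 42.0 - 0.8 = 56.4634 dBW

56.4634 dBW


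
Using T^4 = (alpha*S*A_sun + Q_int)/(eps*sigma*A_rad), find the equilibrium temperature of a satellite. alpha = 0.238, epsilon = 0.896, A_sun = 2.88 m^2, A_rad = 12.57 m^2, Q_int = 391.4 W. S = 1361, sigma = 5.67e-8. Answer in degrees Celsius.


Numerator = alpha*S*A_sun + Q_int = 0.238*1361*2.88 + 391.4 = 1324.2838 W
Denominator = eps*sigma*A_rad = 0.896*5.67e-8*12.57 = 6.3859622e-07 W/K^4
T^4 = 2.073742e+09 K^4
T = 213.3972 K = -59.7528 C

-59.7528 degrees Celsius


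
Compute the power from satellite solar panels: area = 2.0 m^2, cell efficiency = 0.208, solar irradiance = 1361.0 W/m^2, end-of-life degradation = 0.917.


P = area * eta * S * degradation
P = 2.0 * 0.208 * 1361.0 * 0.917
P = 519.1834 W

519.1834 W


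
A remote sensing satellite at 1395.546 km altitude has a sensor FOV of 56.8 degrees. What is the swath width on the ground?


FOV = 56.8 deg = 0.991347 rad
swath = 2 * alt * tan(FOV/2) = 2 * 1395.546 * tan(0.4956735)
swath = 2 * 1395.546 * 0.540698
swath = 1509.1378 km

1509.1378 km


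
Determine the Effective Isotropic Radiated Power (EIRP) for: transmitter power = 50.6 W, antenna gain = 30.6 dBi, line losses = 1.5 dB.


Pt = 50.6 W = 17.0415 dBW
EIRP = Pt_dBW + Gt - losses = 17.0415 + 30.6 - 1.5 = 46.1415 dBW

46.1415 dBW


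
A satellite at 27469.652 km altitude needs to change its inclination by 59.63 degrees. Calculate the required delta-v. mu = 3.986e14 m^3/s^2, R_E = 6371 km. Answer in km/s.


r = 33840.6520 km = 3.3840652e+07 m
V = sqrt(mu/r) = 3432.0159 m/s
di = 59.63 deg = 1.0407 rad
dV = 2*V*sin(di/2) = 2*3432.0159*sin(0.5203699)
dV = 3412.8043 m/s = 3.4128 km/s

3.4128 km/s


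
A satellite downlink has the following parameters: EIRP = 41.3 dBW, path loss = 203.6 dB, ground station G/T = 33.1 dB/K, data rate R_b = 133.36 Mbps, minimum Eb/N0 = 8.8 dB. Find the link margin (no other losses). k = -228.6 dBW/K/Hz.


C/N0 = EIRP - FSPL + G/T - k = 41.3 - 203.6 + 33.1 - (-228.6)
C/N0 = 99.4000 dB-Hz
R_b = 133.36 Mbps = 1.3336e+08 bps -> 10*log10(R_b) = 81.2503 dB-Hz
Eb/N0 = C/N0 - 10*log10(R_b) = 99.4000 - 81.2503 = 18.1497 dB
Margin = Eb/N0 - Eb/N0_req = 18.1497 - 8.8 = 9.3497 dB (link closes)

9.3497 dB


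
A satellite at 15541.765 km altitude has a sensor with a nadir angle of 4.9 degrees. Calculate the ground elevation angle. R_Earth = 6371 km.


r = R_E + alt = 21912.7650 km
Law of sines in the satellite / Earth-center / ground-point triangle:
  sin(nadir)/R_E = sin(90 + el)/r  =>  cos(el) = (r/R_E)*sin(nadir)
cos(el) = (21912.7650 / 6371.0000) * sin(4.9 deg) = 0.2937876
el = arccos(0.2937876) = 72.9151 deg
(Earth-central angle = 90 - nadir - el = 12.1849 deg)

72.9151 degrees


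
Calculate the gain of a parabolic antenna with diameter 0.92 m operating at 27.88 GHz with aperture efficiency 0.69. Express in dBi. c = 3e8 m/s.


lambda = c/f = 3e8 / 2.788e+10 = 0.0107604 m
G = eta*(pi*D/lambda)^2 = 0.69*(pi*0.92/0.0107604)^2
G = 49781.4475 (linear)
G = 10*log10(49781.4475) = 46.9707 dBi

46.9707 dBi


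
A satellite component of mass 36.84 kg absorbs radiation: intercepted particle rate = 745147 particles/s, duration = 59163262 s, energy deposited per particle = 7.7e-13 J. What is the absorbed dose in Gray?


Total energy deposited = rate * time * E_per
  = 745147 * 59163262 * 7.7e-13 = 33.9457 J
Dose = E_total / mass = 33.9457 / 36.84
Dose = 0.921436 Gy

0.9214 Gy


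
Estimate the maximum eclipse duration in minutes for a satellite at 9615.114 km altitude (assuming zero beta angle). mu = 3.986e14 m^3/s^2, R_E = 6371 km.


r = 15986.1140 km
T = 335.2543 min
Eclipse fraction = arcsin(R_E/r)/pi = arcsin(6371.0000/15986.1140)/pi
= arcsin(0.3985334)/pi = 0.1304807
Eclipse duration = 0.1304807 * 335.2543 = 43.7442 min

43.7442 minutes


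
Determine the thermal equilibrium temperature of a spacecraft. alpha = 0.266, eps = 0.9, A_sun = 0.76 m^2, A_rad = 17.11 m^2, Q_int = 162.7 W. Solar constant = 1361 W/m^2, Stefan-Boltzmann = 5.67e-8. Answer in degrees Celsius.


Numerator = alpha*S*A_sun + Q_int = 0.266*1361*0.76 + 162.7 = 437.8398 W
Denominator = eps*sigma*A_rad = 0.9*5.67e-8*17.11 = 8.731233e-07 W/K^4
T^4 = 5.0146384e+08 K^4
T = 149.6442 K = -123.5058 C

-123.5058 degrees Celsius


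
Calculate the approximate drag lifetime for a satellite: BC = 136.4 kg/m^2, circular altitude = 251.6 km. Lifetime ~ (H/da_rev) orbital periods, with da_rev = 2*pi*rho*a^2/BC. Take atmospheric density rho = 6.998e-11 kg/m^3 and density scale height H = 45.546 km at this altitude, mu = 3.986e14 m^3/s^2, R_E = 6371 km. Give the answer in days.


a = R_E + alt = 6622.6000 km = 6.6226e+06 m
da_rev = 2*pi*rho*a^2/BC = 2*pi*6.998e-11*(6.6226e+06)^2/136.4 = 141.382770 m per revolution
N = H/da_rev = 45546.0000 m / 141.382770 m = 322.1468 revolutions
P = 2*pi*sqrt(a^3/mu) = 5363.5707 s
lifetime = N*P = 322.1468 * 5363.5707 = 1.7278569e+06 s = 19.9983 days

19.9983 days


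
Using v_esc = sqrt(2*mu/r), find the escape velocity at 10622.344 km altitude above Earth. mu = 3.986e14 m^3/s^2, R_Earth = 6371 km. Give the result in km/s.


r = 6371.0 + 10622.344 = 16993.3440 km = 1.6993344e+07 m
v_esc = sqrt(2*mu/r) = sqrt(2*3.986e14 / 1.6993344e+07)
v_esc = 6849.2690 m/s = 6.8493 km/s

6.8493 km/s


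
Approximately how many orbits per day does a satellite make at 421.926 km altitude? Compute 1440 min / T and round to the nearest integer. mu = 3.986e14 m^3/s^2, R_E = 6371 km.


r = 6.792926e+06 m
T = 2*pi*sqrt(r^3/mu) = 5571.8132 s = 92.8636 min
revs/day = 1440 / 92.8636 = 15.5066
Rounded: 16 revolutions per day

16 revolutions per day


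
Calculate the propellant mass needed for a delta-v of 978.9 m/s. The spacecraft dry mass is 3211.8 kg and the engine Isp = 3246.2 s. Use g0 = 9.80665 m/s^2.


ve = Isp * g0 = 3246.2 * 9.80665 = 31834.347230 m/s
mass ratio = exp(dv/ve) = exp(978.9/31834.347230) = 1.03122746
m_prop = m_dry * (mr - 1) = 3211.8 * (1.03122746 - 1)
m_prop = 100.2964 kg

100.2964 kg


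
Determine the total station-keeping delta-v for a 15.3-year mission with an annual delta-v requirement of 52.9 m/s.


dV = rate * years = 52.9 * 15.3
dV = 809.3700 m/s

809.3700 m/s


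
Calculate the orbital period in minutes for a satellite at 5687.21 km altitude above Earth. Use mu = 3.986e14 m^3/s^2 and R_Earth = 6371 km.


r = 12058.2100 km = 1.205821e+07 m
T = 2*pi*sqrt(r^3/mu) = 2*pi*sqrt(1.7532689e+21 / 3.986e14)
T = 13177.5747 s = 219.6262 min

219.6262 minutes


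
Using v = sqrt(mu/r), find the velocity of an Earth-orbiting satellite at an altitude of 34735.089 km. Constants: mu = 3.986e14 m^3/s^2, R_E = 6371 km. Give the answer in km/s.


r = R_E + alt = 6371.0 + 34735.089 = 41106.0890 km = 4.1106089e+07 m
v = sqrt(mu/r) = sqrt(3.986e14 / 4.1106089e+07) = 3113.9782 m/s = 3.1140 km/s

3.1140 km/s


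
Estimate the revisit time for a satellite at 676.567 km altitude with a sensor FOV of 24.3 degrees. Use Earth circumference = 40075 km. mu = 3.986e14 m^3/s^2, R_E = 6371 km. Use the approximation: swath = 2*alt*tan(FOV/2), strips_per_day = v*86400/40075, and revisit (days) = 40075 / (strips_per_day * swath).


swath = 2*676.567*tan(0.2120575) = 291.3221 km
v = sqrt(mu/r) = 7520.5403 m/s = 7.5205 km/s
strips/day = v*86400/40075 = 7.5205*86400/40075 = 16.2140
coverage/day = strips * swath = 16.2140 * 291.3221 = 4723.4870 km
revisit = 40075 / 4723.4870 = 8.4842 days

8.4842 days


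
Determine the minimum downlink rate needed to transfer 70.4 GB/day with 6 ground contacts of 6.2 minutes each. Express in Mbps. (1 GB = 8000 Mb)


total contact time = 6 * 6.2 * 60 = 2232.0000 s
data = 70.4 GB = 563200.0000 Mb
rate = 563200.0000 / 2232.0000 = 252.3297 Mbps

252.3297 Mbps


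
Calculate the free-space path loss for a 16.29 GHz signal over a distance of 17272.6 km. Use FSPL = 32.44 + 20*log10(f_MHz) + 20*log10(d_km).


f = 16.29 GHz = 16290.0000 MHz
d = 17272.6 km
FSPL = 32.44 + 20*log10(16290.0000) + 20*log10(17272.6)
FSPL = 32.44 + 84.2384 + 84.7472
FSPL = 201.4256 dB

201.4256 dB


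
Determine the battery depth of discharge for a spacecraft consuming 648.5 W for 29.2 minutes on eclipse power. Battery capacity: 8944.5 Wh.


E_used = P * t / 60 = 648.5 * 29.2 / 60 = 315.6033 Wh
DOD = E_used / E_total * 100 = 315.6033 / 8944.5 * 100
DOD = 3.5285 %

3.5285 %


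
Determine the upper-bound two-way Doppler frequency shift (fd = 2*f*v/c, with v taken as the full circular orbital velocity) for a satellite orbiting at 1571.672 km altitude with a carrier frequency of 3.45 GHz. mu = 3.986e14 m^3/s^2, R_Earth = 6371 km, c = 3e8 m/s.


r = 7.942672e+06 m
v = sqrt(mu/r) = 7084.1106 m/s (worst-case radial velocity)
f = 3.45 GHz = 3.45e+09 Hz
fd = 2*f*v/c = 2*3.45e+09*7084.1106/3.0e+08
fd = 162934.5438 Hz

162934.5438 Hz


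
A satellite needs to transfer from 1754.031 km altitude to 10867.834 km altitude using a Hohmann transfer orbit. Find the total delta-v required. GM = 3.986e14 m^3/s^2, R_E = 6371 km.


r1 = 8125.0310 km = 8.125031e+06 m
r2 = 17238.8340 km = 1.7238834e+07 m
dv1 = sqrt(mu/r1)*(sqrt(2*r2/(r1+r2)) - 1) = 1161.9889 m/s
dv2 = sqrt(mu/r2)*(1 - sqrt(2*r1/(r1+r2))) = 959.6752 m/s
total dv = |dv1| + |dv2| = 1161.9889 + 959.6752 = 2121.6640 m/s = 2.1217 km/s

2.1217 km/s


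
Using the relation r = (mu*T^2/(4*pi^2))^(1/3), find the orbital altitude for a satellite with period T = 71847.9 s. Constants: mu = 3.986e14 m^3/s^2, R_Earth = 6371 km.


T = 71847.9 s
r = (mu*T^2/(4*pi^2))^(1/3) = (3.986e14 * 71847.9^2 / (4*pi^2))^(1/3)
r = 3.7353839e+07 m = 37353.8386 km
alt = r - R_E = 37353.8386 - 6371 = 30982.8386 km

30982.8386 km


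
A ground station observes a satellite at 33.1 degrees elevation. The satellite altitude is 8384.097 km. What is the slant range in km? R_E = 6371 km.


h = 8384.097 km, el = 33.1 deg
d = -R_E*sin(el) + sqrt((R_E*sin(el))^2 + 2*R_E*h + h^2)
d = -6371.0000*sin(0.577704) + sqrt((6371.0000*0.546102)^2 + 2*6371.0000*8384.097 + 8384.097^2)
d = 10276.8081 km

10276.8081 km


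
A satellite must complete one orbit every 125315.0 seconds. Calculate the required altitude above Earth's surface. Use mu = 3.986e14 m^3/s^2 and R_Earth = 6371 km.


T = 125315.0 s
r = (mu*T^2/(4*pi^2))^(1/3) = (3.986e14 * 125315.0^2 / (4*pi^2))^(1/3)
r = 5.4124582e+07 m = 54124.5824 km
alt = r - R_E = 54124.5824 - 6371 = 47753.5824 km

47753.5824 km


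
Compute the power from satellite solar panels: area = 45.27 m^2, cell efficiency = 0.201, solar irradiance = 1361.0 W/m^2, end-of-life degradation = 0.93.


P = area * eta * S * degradation
P = 45.27 * 0.201 * 1361.0 * 0.93
P = 11517.2190 W

11517.2190 W


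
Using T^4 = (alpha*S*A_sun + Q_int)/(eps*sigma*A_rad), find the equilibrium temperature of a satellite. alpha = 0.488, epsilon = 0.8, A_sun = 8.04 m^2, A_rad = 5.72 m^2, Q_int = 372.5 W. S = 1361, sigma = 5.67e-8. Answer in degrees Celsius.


Numerator = alpha*S*A_sun + Q_int = 0.488*1361*8.04 + 372.5 = 5712.4107 W
Denominator = eps*sigma*A_rad = 0.8*5.67e-8*5.72 = 2.594592e-07 W/K^4
T^4 = 2.2016605e+10 K^4
T = 385.2012 K = 112.0512 C

112.0512 degrees Celsius


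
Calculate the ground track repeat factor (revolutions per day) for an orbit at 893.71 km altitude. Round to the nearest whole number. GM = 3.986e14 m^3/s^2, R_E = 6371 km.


r = 7.26471e+06 m
T = 2*pi*sqrt(r^3/mu) = 6162.2405 s = 102.7040 min
revs/day = 1440 / 102.7040 = 14.0209
Rounded: 14 revolutions per day

14 revolutions per day


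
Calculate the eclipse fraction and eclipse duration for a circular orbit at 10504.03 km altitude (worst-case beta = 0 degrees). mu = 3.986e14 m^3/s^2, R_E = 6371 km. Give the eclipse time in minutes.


r = 16875.0300 km
T = 363.6025 min
Eclipse fraction = arcsin(R_E/r)/pi = arcsin(6371.0000/16875.0300)/pi
= arcsin(0.3775401)/pi = 0.12323
Eclipse duration = 0.12323 * 363.6025 = 44.8067 min

44.8067 minutes


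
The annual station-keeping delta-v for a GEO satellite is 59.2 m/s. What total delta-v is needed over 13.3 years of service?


dV = rate * years = 59.2 * 13.3
dV = 787.3600 m/s

787.3600 m/s


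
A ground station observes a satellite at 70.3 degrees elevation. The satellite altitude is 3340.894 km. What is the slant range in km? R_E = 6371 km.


h = 3340.894 km, el = 70.3 deg
d = -R_E*sin(el) + sqrt((R_E*sin(el))^2 + 2*R_E*h + h^2)
d = -6371.0000*sin(1.2270) + sqrt((6371.0000*0.9414705)^2 + 2*6371.0000*3340.894 + 3340.894^2)
d = 3473.3511 km

3473.3511 km


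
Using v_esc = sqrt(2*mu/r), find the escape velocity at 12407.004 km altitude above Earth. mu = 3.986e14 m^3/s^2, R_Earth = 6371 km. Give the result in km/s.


r = 6371.0 + 12407.004 = 18778.0040 km = 1.8778004e+07 m
v_esc = sqrt(2*mu/r) = sqrt(2*3.986e14 / 1.8778004e+07)
v_esc = 6515.6678 m/s = 6.5157 km/s

6.5157 km/s


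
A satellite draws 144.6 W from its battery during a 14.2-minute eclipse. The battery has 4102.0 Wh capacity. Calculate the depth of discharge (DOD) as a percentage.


E_used = P * t / 60 = 144.6 * 14.2 / 60 = 34.2220 Wh
DOD = E_used / E_total * 100 = 34.2220 / 4102.0 * 100
DOD = 0.834276 %

0.8343 %


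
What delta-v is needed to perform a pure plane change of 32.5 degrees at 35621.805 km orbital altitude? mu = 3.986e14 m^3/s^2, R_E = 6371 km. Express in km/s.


r = 41992.8050 km = 4.1992805e+07 m
V = sqrt(mu/r) = 3080.9256 m/s
di = 32.5 deg = 0.567232 rad
dV = 2*V*sin(di/2) = 2*3080.9256*sin(0.283616)
dV = 1724.2647 m/s = 1.7243 km/s

1.7243 km/s


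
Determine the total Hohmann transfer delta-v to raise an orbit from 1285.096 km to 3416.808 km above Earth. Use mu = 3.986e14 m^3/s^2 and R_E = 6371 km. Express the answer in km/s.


r1 = 7656.0960 km = 7.656096e+06 m
r2 = 9787.8080 km = 9.787808e+06 m
dv1 = sqrt(mu/r1)*(sqrt(2*r2/(r1+r2)) - 1) = 428.1752 m/s
dv2 = sqrt(mu/r2)*(1 - sqrt(2*r1/(r1+r2))) = 402.6260 m/s
total dv = |dv1| + |dv2| = 428.1752 + 402.6260 = 830.8012 m/s = 0.8308012 km/s

0.8308 km/s


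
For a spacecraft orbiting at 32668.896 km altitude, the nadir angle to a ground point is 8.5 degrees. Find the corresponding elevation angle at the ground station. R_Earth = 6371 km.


r = R_E + alt = 39039.8960 km
Law of sines in the satellite / Earth-center / ground-point triangle:
  sin(nadir)/R_E = sin(90 + el)/r  =>  cos(el) = (r/R_E)*sin(nadir)
cos(el) = (39039.8960 / 6371.0000) * sin(8.5 deg) = 0.9057391
el = arccos(0.9057391) = 25.0770 deg
(Earth-central angle = 90 - nadir - el = 56.4230 deg)

25.0770 degrees


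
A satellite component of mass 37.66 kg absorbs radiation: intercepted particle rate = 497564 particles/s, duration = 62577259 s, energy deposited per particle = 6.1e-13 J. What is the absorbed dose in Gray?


Total energy deposited = rate * time * E_per
  = 497564 * 62577259 * 6.1e-13 = 18.9931 J
Dose = E_total / mass = 18.9931 / 37.66
Dose = 0.5043302 Gy

0.5043 Gy


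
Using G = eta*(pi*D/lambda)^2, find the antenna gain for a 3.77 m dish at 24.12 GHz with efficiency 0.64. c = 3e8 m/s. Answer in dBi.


lambda = c/f = 3e8 / 2.412e+10 = 0.01243781 m
G = eta*(pi*D/lambda)^2 = 0.64*(pi*3.77/0.01243781)^2
G = 580329.3257 (linear)
G = 10*log10(580329.3257) = 57.6367 dBi

57.6367 dBi


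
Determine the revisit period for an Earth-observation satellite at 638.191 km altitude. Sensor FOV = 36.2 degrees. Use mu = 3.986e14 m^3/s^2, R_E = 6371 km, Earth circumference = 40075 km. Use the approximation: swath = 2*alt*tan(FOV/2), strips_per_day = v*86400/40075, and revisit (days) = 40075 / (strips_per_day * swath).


swath = 2*638.191*tan(0.3159046) = 417.1859 km
v = sqrt(mu/r) = 7541.1000 m/s = 7.5411 km/s
strips/day = v*86400/40075 = 7.5411*86400/40075 = 16.2583
coverage/day = strips * swath = 16.2583 * 417.1859 = 6782.7308 km
revisit = 40075 / 6782.7308 = 5.9084 days

5.9084 days


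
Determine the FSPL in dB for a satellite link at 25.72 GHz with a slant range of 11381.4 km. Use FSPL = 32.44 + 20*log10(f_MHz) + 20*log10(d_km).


f = 25.72 GHz = 25720.0000 MHz
d = 11381.4 km
FSPL = 32.44 + 20*log10(25720.0000) + 20*log10(11381.4)
FSPL = 32.44 + 88.2054 + 81.1239
FSPL = 201.7693 dB

201.7693 dB


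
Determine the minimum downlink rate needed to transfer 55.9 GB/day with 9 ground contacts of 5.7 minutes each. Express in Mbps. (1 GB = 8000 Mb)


total contact time = 9 * 5.7 * 60 = 3078.0000 s
data = 55.9 GB = 447200.0000 Mb
rate = 447200.0000 / 3078.0000 = 145.2891 Mbps

145.2891 Mbps


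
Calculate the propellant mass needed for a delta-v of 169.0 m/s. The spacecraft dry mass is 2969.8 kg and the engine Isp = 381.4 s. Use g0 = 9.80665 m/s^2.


ve = Isp * g0 = 381.4 * 9.80665 = 3740.256310 m/s
mass ratio = exp(dv/ve) = exp(169.0/3740.256310) = 1.04622042
m_prop = m_dry * (mr - 1) = 2969.8 * (1.04622042 - 1)
m_prop = 137.2654 kg

137.2654 kg


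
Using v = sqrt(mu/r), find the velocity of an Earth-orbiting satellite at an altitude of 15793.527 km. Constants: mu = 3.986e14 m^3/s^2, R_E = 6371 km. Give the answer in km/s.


r = R_E + alt = 6371.0 + 15793.527 = 22164.5270 km = 2.2164527e+07 m
v = sqrt(mu/r) = sqrt(3.986e14 / 2.2164527e+07) = 4240.7182 m/s = 4.2407 km/s

4.2407 km/s


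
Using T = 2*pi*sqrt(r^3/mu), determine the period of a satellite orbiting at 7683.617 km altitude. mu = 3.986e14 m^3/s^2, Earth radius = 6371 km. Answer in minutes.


r = 14054.6170 km = 1.4054617e+07 m
T = 2*pi*sqrt(r^3/mu) = 2*pi*sqrt(2.7762402e+21 / 3.986e14)
T = 16582.1082 s = 276.3685 min

276.3685 minutes


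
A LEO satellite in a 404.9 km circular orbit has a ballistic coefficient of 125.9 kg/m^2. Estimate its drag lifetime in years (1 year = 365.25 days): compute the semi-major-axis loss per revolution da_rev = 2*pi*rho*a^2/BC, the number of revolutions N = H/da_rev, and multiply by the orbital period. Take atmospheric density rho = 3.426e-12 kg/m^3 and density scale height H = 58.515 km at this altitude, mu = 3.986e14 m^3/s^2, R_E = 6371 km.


a = R_E + alt = 6775.9000 km = 6.7759e+06 m
da_rev = 2*pi*rho*a^2/BC = 2*pi*3.426e-12*(6.7759e+06)^2/125.9 = 7.850105 m per revolution
N = H/da_rev = 58515.0000 m / 7.850105 m = 7454.0403 revolutions
P = 2*pi*sqrt(a^3/mu) = 5550.8783 s
lifetime = N*P = 7454.0403 * 5550.8783 = 4.137647e+07 s = 478.8943 days
years = 478.8943 / 365.25 = 1.3111 years

1.3111 years


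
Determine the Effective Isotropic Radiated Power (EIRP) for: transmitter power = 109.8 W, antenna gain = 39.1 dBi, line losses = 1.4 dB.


Pt = 109.8 W = 20.4060 dBW
EIRP = Pt_dBW + Gt - losses = 20.4060 + 39.1 - 1.4 = 58.1060 dBW

58.1060 dBW


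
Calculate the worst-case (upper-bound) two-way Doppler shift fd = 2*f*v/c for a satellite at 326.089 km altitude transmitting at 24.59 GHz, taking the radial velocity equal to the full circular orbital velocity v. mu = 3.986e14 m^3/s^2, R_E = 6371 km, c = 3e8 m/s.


r = 6.697089e+06 m
v = sqrt(mu/r) = 7714.8167 m/s (worst-case radial velocity)
f = 24.59 GHz = 2.459e+10 Hz
fd = 2*f*v/c = 2*2.459e+10*7714.8167/3.0e+08
fd = 1.2647156e+06 Hz

1.2647e+06 Hz


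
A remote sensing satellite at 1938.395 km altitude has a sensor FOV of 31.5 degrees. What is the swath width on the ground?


FOV = 31.5 deg = 0.5497787 rad
swath = 2 * alt * tan(FOV/2) = 2 * 1938.395 * tan(0.2748894)
swath = 2 * 1938.395 * 0.2820292
swath = 1093.3679 km

1093.3679 km


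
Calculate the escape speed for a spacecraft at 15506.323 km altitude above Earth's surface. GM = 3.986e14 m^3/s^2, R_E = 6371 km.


r = 6371.0 + 15506.323 = 21877.3230 km = 2.1877323e+07 m
v_esc = sqrt(2*mu/r) = sqrt(2*3.986e14 / 2.1877323e+07)
v_esc = 6036.5188 m/s = 6.0365 km/s

6.0365 km/s


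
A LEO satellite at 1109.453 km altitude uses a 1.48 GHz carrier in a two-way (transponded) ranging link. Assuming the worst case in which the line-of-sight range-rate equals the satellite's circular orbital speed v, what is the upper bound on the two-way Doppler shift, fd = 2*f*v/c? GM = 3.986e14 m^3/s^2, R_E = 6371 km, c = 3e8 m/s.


r = 7.480453e+06 m
v = sqrt(mu/r) = 7299.6947 m/s (worst-case radial velocity)
f = 1.48 GHz = 1.48e+09 Hz
fd = 2*f*v/c = 2*1.48e+09*7299.6947/3.0e+08
fd = 72023.6546 Hz

72023.6546 Hz


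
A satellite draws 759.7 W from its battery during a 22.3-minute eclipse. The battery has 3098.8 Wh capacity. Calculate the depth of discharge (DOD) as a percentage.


E_used = P * t / 60 = 759.7 * 22.3 / 60 = 282.3552 Wh
DOD = E_used / E_total * 100 = 282.3552 / 3098.8 * 100
DOD = 9.1118 %

9.1118 %


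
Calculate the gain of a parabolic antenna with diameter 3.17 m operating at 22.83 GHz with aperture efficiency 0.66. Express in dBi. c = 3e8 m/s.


lambda = c/f = 3e8 / 2.283e+10 = 0.0131406 m
G = eta*(pi*D/lambda)^2 = 0.66*(pi*3.17/0.0131406)^2
G = 379080.5647 (linear)
G = 10*log10(379080.5647) = 55.7873 dBi

55.7873 dBi


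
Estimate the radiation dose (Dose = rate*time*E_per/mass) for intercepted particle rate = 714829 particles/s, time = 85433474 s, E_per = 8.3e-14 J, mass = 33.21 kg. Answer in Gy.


Total energy deposited = rate * time * E_per
  = 714829 * 85433474 * 8.3e-14 = 5.0688 J
Dose = E_total / mass = 5.0688 / 33.21
Dose = 0.1526298 Gy

0.1526 Gy


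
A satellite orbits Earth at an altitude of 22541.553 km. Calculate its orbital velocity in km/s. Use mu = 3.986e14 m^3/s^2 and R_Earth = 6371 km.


r = R_E + alt = 6371.0 + 22541.553 = 28912.5530 km = 2.8912553e+07 m
v = sqrt(mu/r) = sqrt(3.986e14 / 2.8912553e+07) = 3713.0041 m/s = 3.7130 km/s

3.7130 km/s


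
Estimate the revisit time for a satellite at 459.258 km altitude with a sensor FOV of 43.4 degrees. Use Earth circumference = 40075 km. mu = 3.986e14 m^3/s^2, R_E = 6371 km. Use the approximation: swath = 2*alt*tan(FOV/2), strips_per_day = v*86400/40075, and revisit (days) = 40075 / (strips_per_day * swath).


swath = 2*459.258*tan(0.3787364) = 365.5219 km
v = sqrt(mu/r) = 7639.2389 m/s = 7.6392 km/s
strips/day = v*86400/40075 = 7.6392*86400/40075 = 16.4699
coverage/day = strips * swath = 16.4699 * 365.5219 = 6020.1002 km
revisit = 40075 / 6020.1002 = 6.6569 days

6.6569 days


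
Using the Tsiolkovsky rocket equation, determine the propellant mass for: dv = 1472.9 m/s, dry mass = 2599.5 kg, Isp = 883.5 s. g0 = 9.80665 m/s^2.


ve = Isp * g0 = 883.5 * 9.80665 = 8664.175275 m/s
mass ratio = exp(dv/ve) = exp(1472.9/8664.175275) = 1.18530351
m_prop = m_dry * (mr - 1) = 2599.5 * (1.18530351 - 1)
m_prop = 481.6965 kg

481.6965 kg


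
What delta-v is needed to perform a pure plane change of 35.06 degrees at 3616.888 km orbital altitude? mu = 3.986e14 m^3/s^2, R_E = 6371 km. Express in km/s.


r = 9987.8880 km = 9.987888e+06 m
V = sqrt(mu/r) = 6317.3046 m/s
di = 35.06 deg = 0.6119124 rad
dV = 2*V*sin(di/2) = 2*6317.3046*sin(0.3059562)
dV = 3805.6090 m/s = 3.8056 km/s

3.8056 km/s


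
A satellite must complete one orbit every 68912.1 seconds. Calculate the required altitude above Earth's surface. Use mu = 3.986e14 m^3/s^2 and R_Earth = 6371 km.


T = 68912.1 s
r = (mu*T^2/(4*pi^2))^(1/3) = (3.986e14 * 68912.1^2 / (4*pi^2))^(1/3)
r = 3.6329229e+07 m = 36329.2285 km
alt = r - R_E = 36329.2285 - 6371 = 29958.2285 km

29958.2285 km


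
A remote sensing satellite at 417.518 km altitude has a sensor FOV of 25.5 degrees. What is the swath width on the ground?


FOV = 25.5 deg = 0.445059 rad
swath = 2 * alt * tan(FOV/2) = 2 * 417.518 * tan(0.2225295)
swath = 2 * 417.518 * 0.2262769
swath = 188.9494 km

188.9494 km


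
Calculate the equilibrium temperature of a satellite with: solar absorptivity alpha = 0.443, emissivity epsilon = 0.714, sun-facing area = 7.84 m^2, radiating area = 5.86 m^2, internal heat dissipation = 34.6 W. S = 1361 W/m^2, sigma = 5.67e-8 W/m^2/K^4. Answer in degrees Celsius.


Numerator = alpha*S*A_sun + Q_int = 0.443*1361*7.84 + 34.6 = 4761.5163 W
Denominator = eps*sigma*A_rad = 0.714*5.67e-8*5.86 = 2.3723507e-07 W/K^4
T^4 = 2.0070879e+10 K^4
T = 376.3931 K = 103.2431 C

103.2431 degrees Celsius


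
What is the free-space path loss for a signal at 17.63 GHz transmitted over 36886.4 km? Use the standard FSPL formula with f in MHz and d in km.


f = 17.63 GHz = 17630.0000 MHz
d = 36886.4 km
FSPL = 32.44 + 20*log10(17630.0000) + 20*log10(36886.4)
FSPL = 32.44 + 84.9250 + 91.3373
FSPL = 208.7024 dB

208.7024 dB


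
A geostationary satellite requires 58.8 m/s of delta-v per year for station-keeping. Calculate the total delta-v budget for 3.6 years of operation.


dV = rate * years = 58.8 * 3.6
dV = 211.6800 m/s

211.6800 m/s


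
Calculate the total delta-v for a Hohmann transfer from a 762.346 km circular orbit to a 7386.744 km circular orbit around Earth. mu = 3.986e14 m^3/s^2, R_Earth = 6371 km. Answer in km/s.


r1 = 7133.3460 km = 7.133346e+06 m
r2 = 13757.7440 km = 1.3757744e+07 m
dv1 = sqrt(mu/r1)*(sqrt(2*r2/(r1+r2)) - 1) = 1103.6835 m/s
dv2 = sqrt(mu/r2)*(1 - sqrt(2*r1/(r1+r2))) = 934.5201 m/s
total dv = |dv1| + |dv2| = 1103.6835 + 934.5201 = 2038.2036 m/s = 2.0382 km/s

2.0382 km/s


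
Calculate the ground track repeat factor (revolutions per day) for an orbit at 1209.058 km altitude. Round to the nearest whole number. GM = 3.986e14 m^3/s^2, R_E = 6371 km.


r = 7.580058e+06 m
T = 2*pi*sqrt(r^3/mu) = 6567.8014 s = 109.4634 min
revs/day = 1440 / 109.4634 = 13.1551
Rounded: 13 revolutions per day

13 revolutions per day


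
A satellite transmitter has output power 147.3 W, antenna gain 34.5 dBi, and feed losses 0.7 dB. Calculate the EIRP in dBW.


Pt = 147.3 W = 21.6820 dBW
EIRP = Pt_dBW + Gt - losses = 21.6820 + 34.5 - 0.7 = 55.4820 dBW

55.4820 dBW


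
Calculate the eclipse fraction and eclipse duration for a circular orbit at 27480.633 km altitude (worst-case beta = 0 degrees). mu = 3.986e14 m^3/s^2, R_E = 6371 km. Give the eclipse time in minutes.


r = 33851.6330 km
T = 1033.0692 min
Eclipse fraction = arcsin(R_E/r)/pi = arcsin(6371.0000/33851.6330)/pi
= arcsin(0.1882036)/pi = 0.06026649
Eclipse duration = 0.06026649 * 1033.0692 = 62.2595 min

62.2595 minutes


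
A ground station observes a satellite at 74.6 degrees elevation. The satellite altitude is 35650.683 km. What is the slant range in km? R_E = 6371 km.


h = 35650.683 km, el = 74.6 deg
d = -R_E*sin(el) + sqrt((R_E*sin(el))^2 + 2*R_E*h + h^2)
d = -6371.0000*sin(1.3020) + sqrt((6371.0000*0.9640954)^2 + 2*6371.0000*35650.683 + 35650.683^2)
d = 35845.3590 km

35845.3590 km


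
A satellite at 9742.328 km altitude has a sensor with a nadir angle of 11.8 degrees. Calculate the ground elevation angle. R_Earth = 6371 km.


r = R_E + alt = 16113.3280 km
Law of sines in the satellite / Earth-center / ground-point triangle:
  sin(nadir)/R_E = sin(90 + el)/r  =>  cos(el) = (r/R_E)*sin(nadir)
cos(el) = (16113.3280 / 6371.0000) * sin(11.8 deg) = 0.5172048
el = arccos(0.5172048) = 58.8551 deg
(Earth-central angle = 90 - nadir - el = 19.3449 deg)

58.8551 degrees


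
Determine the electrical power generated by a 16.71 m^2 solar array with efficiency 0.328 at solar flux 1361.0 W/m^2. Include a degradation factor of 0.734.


P = area * eta * S * degradation
P = 16.71 * 0.328 * 1361.0 * 0.734
P = 5475.2566 W

5475.2566 W


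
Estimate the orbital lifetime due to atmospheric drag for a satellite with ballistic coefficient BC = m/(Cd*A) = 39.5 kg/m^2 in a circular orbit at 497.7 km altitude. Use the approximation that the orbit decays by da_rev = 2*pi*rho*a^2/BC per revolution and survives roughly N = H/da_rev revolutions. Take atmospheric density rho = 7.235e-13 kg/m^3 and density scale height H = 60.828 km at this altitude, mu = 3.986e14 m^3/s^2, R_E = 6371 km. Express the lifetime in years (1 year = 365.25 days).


a = R_E + alt = 6868.7000 km = 6.8687e+06 m
da_rev = 2*pi*rho*a^2/BC = 2*pi*7.235e-13*(6.8687e+06)^2/39.5 = 5.429632 m per revolution
N = H/da_rev = 60828.0000 m / 5.429632 m = 11202.9690 revolutions
P = 2*pi*sqrt(a^3/mu) = 5665.3017 s
lifetime = N*P = 11202.9690 * 5665.3017 = 6.3468199e+07 s = 734.5856 days
years = 734.5856 / 365.25 = 2.0112 years

2.0112 years


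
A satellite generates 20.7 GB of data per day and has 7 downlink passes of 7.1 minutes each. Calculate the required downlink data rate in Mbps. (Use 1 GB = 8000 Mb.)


total contact time = 7 * 7.1 * 60 = 2982.0000 s
data = 20.7 GB = 165600.0000 Mb
rate = 165600.0000 / 2982.0000 = 55.5332 Mbps

55.5332 Mbps
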